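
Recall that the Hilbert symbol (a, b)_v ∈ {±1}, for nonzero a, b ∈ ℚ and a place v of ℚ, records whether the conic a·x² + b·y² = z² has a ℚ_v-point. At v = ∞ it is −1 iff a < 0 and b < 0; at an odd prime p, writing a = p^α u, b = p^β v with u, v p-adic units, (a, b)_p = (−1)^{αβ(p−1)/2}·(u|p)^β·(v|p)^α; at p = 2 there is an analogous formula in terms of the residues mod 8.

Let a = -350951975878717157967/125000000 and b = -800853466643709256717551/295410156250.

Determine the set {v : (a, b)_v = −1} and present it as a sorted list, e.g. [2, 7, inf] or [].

[2, 3, 17, inf]

Mod squares: a ≡ -453435, b ≡ -15416790. Check v ∈ {∞, 2, 3, 5, 11, 17, 19, 31, 37, 43}.
v=2: v_2(a)=-6, v_2(b)=-1; units ≡ 5, 5 (mod 8); ε·ε+αω+βω = 0·0+-6·1+-1·1 ≡ 1  ⇒  (a,b)_2 = -1.
v=3: a=3^11·(≡1), b=3^7·(≡1) mod 3; (1|3)=+1, (1|3)=+1; (−1)^{11·7·1}·(+1)^7·(+1)^11 = -1.
v=37: a=37^5·(≡13), b=37^7·(≡15) mod 37; (13|37)=-1, (15|37)=-1; (−1)^{5·7·18}·(-1)^7·(-1)^5 = +1.
v=∞: -453435 < 0 and -15416790 < 0  ⇒  (a,b)_∞ = -1.
v=19: a=19^1·(≡10), b=19^1·(≡7) mod 19; (10|19)=-1, (7|19)=+1; (−1)^{1·1·9}·(-1)^1·(+1)^1 = +1.
v=17: a=17^2·(≡5), b=17^3·(≡7) mod 17; (5|17)=-1, (7|17)=-1; (−1)^{2·3·8}·(-1)^3·(-1)^2 = -1.
v=11: a=11^2·(≡7), b=11^-2·(≡6) mod 11; (7|11)=-1, (6|11)=-1; (−1)^{2·-2·5}·(-1)^-2·(-1)^2 = +1.
v=43: a=43^1·(≡27), b=43^1·(≡31) mod 43; (27|43)=-1, (31|43)=+1; (−1)^{1·1·21}·(-1)^1·(+1)^1 = +1.
v=31: a=31^0·(≡1), b=31^2·(≡3) mod 31; (1|31)=+1, (3|31)=-1; (−1)^{0·2·15}·(+1)^2·(-1)^0 = +1.
v=5: a=5^-9·(≡2), b=5^-13·(≡2) mod 5; (2|5)=-1, (2|5)=-1; (−1)^{-9·-13·2}·(-1)^-13·(-1)^-9 = +1.
(-453435, -15416790 / ℚ) ramifies at {2, 3, 17, ∞}: a division algebra.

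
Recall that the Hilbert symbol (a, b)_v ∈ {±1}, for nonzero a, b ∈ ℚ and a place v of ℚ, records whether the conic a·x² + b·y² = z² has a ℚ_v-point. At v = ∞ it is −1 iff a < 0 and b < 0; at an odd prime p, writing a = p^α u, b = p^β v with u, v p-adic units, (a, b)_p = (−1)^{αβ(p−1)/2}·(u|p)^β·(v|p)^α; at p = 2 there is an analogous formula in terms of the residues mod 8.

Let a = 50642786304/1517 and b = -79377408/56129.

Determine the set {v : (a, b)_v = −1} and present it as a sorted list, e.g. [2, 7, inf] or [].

(a, b) ≡ (9102, -39237) mod (ℚ^×)²; places V = {2, 3, 11, 29, 37, 41, ∞}.
(a,b)_11: α=2, u≡1; β=1, v≡10 (mod 11); (1|11)=+1, (10|11)=-1; sign (−1)^0·+1^1·-1^2 = +1.
(a,b)_41: α=-1, u≡22; β=-1, v≡35 (mod 41); (22|41)=-1, (35|41)=-1; sign (−1)^0·-1^-1·-1^-1 = +1.
(a,b)_37: α=-1, u≡20; β=-2, v≡6 (mod 37); (20|37)=-1, (6|37)=-1; sign (−1)^0·-1^-2·-1^-1 = -1.
(a,b)_2: α=11, β=10; u≡7, v≡3 (mod 8); ε(u)ε(v)=1·1, αω(v)=11·1, βω(u)=10·0; sum ≡ 0  ⇒  +1.
(a,b)_3: α=5, u≡1; β=5, v≡1 (mod 3); (1|3)=+1, (1|3)=+1; sign (−1)^1·+1^5·+1^5 = -1.
(a,b)_29: α=2, u≡23; β=1, v≡3 (mod 29); (23|29)=+1, (3|29)=-1; sign (−1)^0·+1^1·-1^2 = +1.
(a,b)_∞: sgn(9102)=+, sgn(-39237)=−, so +1.
Ram(9102, -39237) = {3, 37}; no ℚ_3-point on the conic.

[3, 37]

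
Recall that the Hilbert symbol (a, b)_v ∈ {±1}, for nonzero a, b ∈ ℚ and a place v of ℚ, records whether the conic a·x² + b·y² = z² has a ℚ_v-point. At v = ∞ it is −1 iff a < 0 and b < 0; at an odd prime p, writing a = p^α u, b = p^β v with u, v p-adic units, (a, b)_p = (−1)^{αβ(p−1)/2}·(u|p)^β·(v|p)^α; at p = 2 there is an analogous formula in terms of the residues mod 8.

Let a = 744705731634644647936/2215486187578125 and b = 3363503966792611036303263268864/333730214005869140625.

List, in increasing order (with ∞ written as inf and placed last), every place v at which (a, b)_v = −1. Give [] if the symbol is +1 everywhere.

[2, 31, 41, 53]

Mod squares: a ≡ 16430, b ≡ 1189. Check v ∈ {∞, 2, 3, 5, 7, 11, 17, 23, 29, 31, 41, 53}.
v=29: a=29^2·(≡20), b=29^3·(≡17) mod 29; (20|29)=+1, (17|29)=-1; (−1)^{2·3·14}·(+1)^3·(-1)^2 = +1.
v=11: a=11^-2·(≡7), b=11^-2·(≡4) mod 11; (7|11)=-1, (4|11)=+1; (−1)^{-2·-2·5}·(-1)^-2·(+1)^-2 = +1.
v=17: a=17^2·(≡15), b=17^4·(≡4) mod 17; (15|17)=+1, (4|17)=+1; (−1)^{2·4·8}·(+1)^4·(+1)^2 = +1.
v=31: a=31^1·(≡12), b=31^2·(≡13) mod 31; (12|31)=-1, (13|31)=-1; (−1)^{1·2·15}·(-1)^2·(-1)^1 = -1.
v=7: a=7^-2·(≡2), b=7^0·(≡5) mod 7; (2|7)=+1, (5|7)=-1; (−1)^{-2·0·3}·(+1)^0·(-1)^-2 = +1.
v=3: a=3^-14·(≡2), b=3^-24·(≡1) mod 3; (2|3)=-1, (1|3)=+1; (−1)^{-14·-24·1}·(-1)^-24·(+1)^-14 = +1.
v=53: a=53^1·(≡23), b=53^2·(≡22) mod 53; (23|53)=-1, (22|53)=-1; (−1)^{1·2·26}·(-1)^2·(-1)^1 = -1.
v=41: a=41^2·(≡14), b=41^3·(≡24) mod 41; (14|41)=-1, (24|41)=-1; (−1)^{2·3·20}·(-1)^3·(-1)^2 = -1.
v=23: a=23^2·(≡16), b=23^2·(≡2) mod 23; (16|23)=+1, (2|23)=+1; (−1)^{2·2·11}·(+1)^2·(+1)^2 = +1.
v=∞: 16430 > 0 and 1189 > 0  ⇒  (a,b)_∞ = +1.
v=5: a=5^-7·(≡1), b=5^-10·(≡4) mod 5; (1|5)=+1, (4|5)=+1; (−1)^{-7·-10·2}·(+1)^-10·(+1)^-7 = +1.
v=2: v_2(a)=21, v_2(b)=24; units ≡ 7, 5 (mod 8); ε·ε+αω+βω = 1·0+21·1+24·0 ≡ 1  ⇒  (a,b)_2 = -1.
Ram(16430, 1189) = {2, 31, 41, 53}; no ℚ_2-point on the conic.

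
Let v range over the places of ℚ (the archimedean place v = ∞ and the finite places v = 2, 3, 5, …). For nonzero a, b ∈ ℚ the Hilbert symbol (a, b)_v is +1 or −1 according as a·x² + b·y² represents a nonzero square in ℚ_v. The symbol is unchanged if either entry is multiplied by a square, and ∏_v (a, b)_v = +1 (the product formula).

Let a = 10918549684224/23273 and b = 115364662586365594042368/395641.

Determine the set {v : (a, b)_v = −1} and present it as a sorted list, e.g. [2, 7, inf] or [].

[2, 7, 13, 17]

Mod squares: a ≡ 71162, b ≡ 437. Check v ∈ {∞, 2, 3, 7, 13, 17, 19, 23, 37}.
v=2: v_2(a)=15, v_2(b)=20; units ≡ 5, 5 (mod 8); ε·ε+αω+βω = 0·0+15·1+20·1 ≡ 1  ⇒  (a,b)_2 = -1.
v=23: a=23^1·(≡4), b=23^3·(≡7) mod 23; (4|23)=+1, (7|23)=-1; (−1)^{1·3·11}·(+1)^3·(-1)^1 = +1.
v=37: a=37^-2·(≡1), b=37^-2·(≡7) mod 37; (1|37)=+1, (7|37)=+1; (−1)^{-2·-2·18}·(+1)^-2·(+1)^-2 = +1.
v=7: a=7^3·(≡1), b=7^4·(≡3) mod 7; (1|7)=+1, (3|7)=-1; (−1)^{3·4·3}·(+1)^4·(-1)^3 = -1.
v=13: a=13^1·(≡1), b=13^2·(≡2) mod 13; (1|13)=+1, (2|13)=-1; (−1)^{1·2·6}·(+1)^2·(-1)^1 = -1.
v=17: a=17^-1·(≡9), b=17^-2·(≡6) mod 17; (9|17)=+1, (6|17)=-1; (−1)^{-1·-2·8}·(+1)^-2·(-1)^-1 = -1.
v=3: a=3^2·(≡2), b=3^2·(≡2) mod 3; (2|3)=-1, (2|3)=-1; (−1)^{2·2·1}·(-1)^2·(-1)^2 = +1.
v=∞: 71162 > 0 and 437 > 0  ⇒  (a,b)_∞ = +1.
v=19: a=19^2·(≡4), b=19^5·(≡11) mod 19; (4|19)=+1, (11|19)=+1; (−1)^{2·5·9}·(+1)^5·(+1)^2 = +1.
|Ram(71162, 437)| = 4, even; anisotropic at {2, 7, 13, 17}.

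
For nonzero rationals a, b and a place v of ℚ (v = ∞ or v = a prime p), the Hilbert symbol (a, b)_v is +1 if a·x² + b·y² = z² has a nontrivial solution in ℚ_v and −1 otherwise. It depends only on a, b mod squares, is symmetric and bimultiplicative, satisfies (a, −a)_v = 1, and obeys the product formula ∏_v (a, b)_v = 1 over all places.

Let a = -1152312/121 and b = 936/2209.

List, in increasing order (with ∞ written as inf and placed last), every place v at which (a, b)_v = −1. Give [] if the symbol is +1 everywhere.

[2, 3, 7, 13]

(a, b) ≡ (-798, 26) mod (ℚ^×)²; places V = {2, 3, 7, 11, 13, 19, 47, ∞}.
(a,b)_47: α=0, u≡3; β=-2, v≡43 (mod 47); (3|47)=+1, (43|47)=-1; sign (−1)^0·+1^-2·-1^0 = +1.
(a,b)_3: α=1, u≡1; β=2, v≡2 (mod 3); (1|3)=+1, (2|3)=-1; sign (−1)^0·+1^2·-1^1 = -1.
(a,b)_2: α=3, β=3; u≡1, v≡5 (mod 8); ε(u)ε(v)=0·0, αω(v)=3·1, βω(u)=3·0; sum ≡ 1  ⇒  -1.
(a,b)_∞: sgn(-798)=−, sgn(26)=+, so +1.
(a,b)_19: α=3, u≡14; β=0, v≡1 (mod 19); (14|19)=-1, (1|19)=+1; sign (−1)^0·-1^0·+1^3 = +1.
(a,b)_13: α=0, u≡2; β=1, v≡6 (mod 13); (2|13)=-1, (6|13)=-1; sign (−1)^0·-1^1·-1^0 = -1.
(a,b)_11: α=-2, u≡4; β=0, v≡5 (mod 11); (4|11)=+1, (5|11)=+1; sign (−1)^0·+1^0·+1^-2 = +1.
(a,b)_7: α=1, u≡5; β=0, v≡3 (mod 7); (5|7)=-1, (3|7)=-1; sign (−1)^0·-1^0·-1^1 = -1.
Ram(-798, 26) = {2, 3, 7, 13}; no ℚ_2-point on the conic.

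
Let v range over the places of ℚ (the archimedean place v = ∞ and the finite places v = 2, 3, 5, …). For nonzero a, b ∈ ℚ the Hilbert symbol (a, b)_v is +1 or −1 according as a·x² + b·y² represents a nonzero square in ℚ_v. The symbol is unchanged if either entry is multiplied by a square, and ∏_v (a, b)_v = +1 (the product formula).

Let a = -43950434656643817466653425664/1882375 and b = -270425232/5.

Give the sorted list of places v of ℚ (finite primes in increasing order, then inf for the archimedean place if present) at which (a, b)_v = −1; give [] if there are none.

[2, 5, 13, inf]

Mod squares: a ≡ -145145, b ≡ -11165. Check v ∈ {∞, 2, 3, 5, 7, 11, 13, 17, 19, 23, 29, 37}.
v=3: a=3^12·(≡1), b=3^2·(≡1) mod 3; (1|3)=+1, (1|3)=+1; (−1)^{12·2·1}·(+1)^2·(+1)^12 = +1.
v=∞: -145145 < 0 and -11165 < 0  ⇒  (a,b)_∞ = -1.
v=5: a=5^-3·(≡4), b=5^-1·(≡3) mod 5; (4|5)=+1, (3|5)=-1; (−1)^{-3·-1·2}·(+1)^-1·(-1)^-3 = -1.
v=7: a=7^3·(≡6), b=7^1·(≡1) mod 7; (6|7)=-1, (1|7)=+1; (−1)^{3·1·3}·(-1)^1·(+1)^3 = +1.
v=37: a=37^-2·(≡22), b=37^0·(≡7) mod 37; (22|37)=-1, (7|37)=+1; (−1)^{-2·0·18}·(-1)^0·(+1)^-2 = +1.
v=19: a=19^2·(≡10), b=19^0·(≡4) mod 19; (10|19)=-1, (4|19)=+1; (−1)^{2·0·9}·(-1)^0·(+1)^2 = +1.
v=13: a=13^1·(≡7), b=13^0·(≡8) mod 13; (7|13)=-1, (8|13)=-1; (−1)^{1·0·6}·(-1)^0·(-1)^1 = -1.
v=11: a=11^-1·(≡1), b=11^1·(≡6) mod 11; (1|11)=+1, (6|11)=-1; (−1)^{-1·1·5}·(+1)^1·(-1)^-1 = +1.
v=23: a=23^2·(≡16), b=23^0·(≡1) mod 23; (16|23)=+1, (1|23)=+1; (−1)^{2·0·11}·(+1)^0·(+1)^2 = +1.
v=29: a=29^5·(≡3), b=29^3·(≡27) mod 29; (3|29)=-1, (27|29)=-1; (−1)^{5·3·14}·(-1)^3·(-1)^5 = +1.
v=2: v_2(a)=14, v_2(b)=4; units ≡ 7, 3 (mod 8); ε·ε+αω+βω = 1·1+14·1+4·0 ≡ 1  ⇒  (a,b)_2 = -1.
v=17: a=17^2·(≡1), b=17^0·(≡15) mod 17; (1|17)=+1, (15|17)=+1; (−1)^{2·0·8}·(+1)^0·(+1)^2 = +1.
(-145145, -11165 / ℚ) ramifies at {2, 5, 13, ∞}: a division algebra.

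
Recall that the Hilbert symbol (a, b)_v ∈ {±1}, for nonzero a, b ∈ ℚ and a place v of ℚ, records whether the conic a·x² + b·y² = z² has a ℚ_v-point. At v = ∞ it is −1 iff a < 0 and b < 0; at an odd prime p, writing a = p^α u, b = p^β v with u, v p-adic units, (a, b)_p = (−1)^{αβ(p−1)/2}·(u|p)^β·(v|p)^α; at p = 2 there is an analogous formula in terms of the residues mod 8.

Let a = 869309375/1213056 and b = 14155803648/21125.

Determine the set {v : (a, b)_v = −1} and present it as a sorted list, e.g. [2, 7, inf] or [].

Mod squares: a ≡ 2470, b ≡ 215. Check v ∈ {∞, 2, 3, 5, 7, 11, 13, 19, 43}.
v=∞: 2470 > 0 and 215 > 0  ⇒  (a,b)_∞ = +1.
v=11: a=11^4·(≡7), b=11^0·(≡6) mod 11; (7|11)=-1, (6|11)=-1; (−1)^{4·0·5}·(-1)^0·(-1)^4 = +1.
v=19: a=19^1·(≡4), b=19^0·(≡11) mod 19; (4|19)=+1, (11|19)=+1; (−1)^{1·0·9}·(+1)^0·(+1)^1 = +1.
v=2: v_2(a)=-7, v_2(b)=10; units ≡ 3, 7 (mod 8); ε·ε+αω+βω = 1·1+-7·0+10·1 ≡ 1  ⇒  (a,b)_2 = -1.
v=3: a=3^-6·(≡1), b=3^8·(≡2) mod 3; (1|3)=+1, (2|3)=-1; (−1)^{-6·8·1}·(+1)^8·(-1)^-6 = +1.
v=5: a=5^5·(≡4), b=5^-3·(≡2) mod 5; (4|5)=+1, (2|5)=-1; (−1)^{5·-3·2}·(+1)^-3·(-1)^5 = -1.
v=43: a=43^0·(≡20), b=43^1·(≡29) mod 43; (20|43)=-1, (29|43)=-1; (−1)^{0·1·21}·(-1)^1·(-1)^0 = -1.
v=13: a=13^-1·(≡7), b=13^-2·(≡8) mod 13; (7|13)=-1, (8|13)=-1; (−1)^{-1·-2·6}·(-1)^-2·(-1)^-1 = -1.
v=7: a=7^0·(≡5), b=7^2·(≡3) mod 7; (5|7)=-1, (3|7)=-1; (−1)^{0·2·3}·(-1)^2·(-1)^0 = +1.
Ram(2470, 215) = {2, 5, 13, 43}; no ℚ_2-point on the conic.

[2, 5, 13, 43]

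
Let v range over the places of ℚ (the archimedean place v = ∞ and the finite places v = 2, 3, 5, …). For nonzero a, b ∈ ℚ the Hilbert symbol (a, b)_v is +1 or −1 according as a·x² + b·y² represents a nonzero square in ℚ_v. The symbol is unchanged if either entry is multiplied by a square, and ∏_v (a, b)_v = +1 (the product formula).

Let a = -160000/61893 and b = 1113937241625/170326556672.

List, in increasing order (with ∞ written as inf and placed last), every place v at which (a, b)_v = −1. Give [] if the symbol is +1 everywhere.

(a, b) ≡ (-13, 75905) mod (ℚ^×)²; places V = {2, 3, 5, 13, 17, 19, 23, 47, ∞}.
(a,b)_3: α=-2, u≡2; β=10, v≡2 (mod 3); (2|3)=-1, (2|3)=-1; sign (−1)^0·-1^10·-1^-2 = +1.
(a,b)_19: α=0, u≡17; β=1, v≡4 (mod 19); (17|19)=+1, (4|19)=+1; sign (−1)^0·+1^1·+1^0 = +1.
(a,b)_17: α=0, u≡16; β=-3, v≡5 (mod 17); (16|17)=+1, (5|17)=-1; sign (−1)^0·+1^-3·-1^0 = +1.
(a,b)_2: α=8, β=-16; u≡3, v≡1 (mod 8); ε(u)ε(v)=1·0, αω(v)=8·0, βω(u)=-16·1; sum ≡ 0  ⇒  +1.
(a,b)_23: α=-2, u≡17; β=-2, v≡14 (mod 23); (17|23)=-1, (14|23)=-1; sign (−1)^0·-1^-2·-1^-2 = +1.
(a,b)_13: α=-1, u≡10; β=2, v≡5 (mod 13); (10|13)=+1, (5|13)=-1; sign (−1)^0·+1^2·-1^-1 = -1.
(a,b)_47: α=0, u≡2; β=1, v≡17 (mod 47); (2|47)=+1, (17|47)=+1; sign (−1)^0·+1^1·+1^0 = +1.
(a,b)_5: α=4, u≡3; β=3, v≡4 (mod 5); (3|5)=-1, (4|5)=+1; sign (−1)^0·-1^3·+1^4 = -1.
(a,b)_∞: sgn(-13)=−, sgn(75905)=+, so +1.
(-13, 75905 / ℚ) ramifies at {5, 13}: a division algebra.

[5, 13]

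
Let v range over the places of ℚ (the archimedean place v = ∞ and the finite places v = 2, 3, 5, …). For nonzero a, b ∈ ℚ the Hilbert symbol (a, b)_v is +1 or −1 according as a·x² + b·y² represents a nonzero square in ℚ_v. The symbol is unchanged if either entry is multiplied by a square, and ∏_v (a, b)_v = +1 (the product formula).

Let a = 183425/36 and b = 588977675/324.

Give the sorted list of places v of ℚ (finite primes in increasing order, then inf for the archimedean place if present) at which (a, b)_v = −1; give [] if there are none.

(a, b) ≡ (7337, 139403) mod (ℚ^×)²; places V = {2, 3, 5, 11, 13, 19, 23, 29, ∞}.
(a,b)_2: α=-2, β=-2; u≡1, v≡3 (mod 8); ε(u)ε(v)=0·1, αω(v)=-2·1, βω(u)=-2·0; sum ≡ 0  ⇒  +1.
(a,b)_5: α=2, u≡2; β=2, v≡3 (mod 5); (2|5)=-1, (3|5)=-1; sign (−1)^0·-1^2·-1^2 = +1.
(a,b)_13: α=0, u≡6; β=2, v≡4 (mod 13); (6|13)=-1, (4|13)=+1; sign (−1)^0·-1^2·+1^0 = +1.
(a,b)_∞: sgn(7337)=+, sgn(139403)=+, so +1.
(a,b)_3: α=-2, u≡2; β=-4, v≡2 (mod 3); (2|3)=-1, (2|3)=-1; sign (−1)^0·-1^-4·-1^-2 = +1.
(a,b)_11: α=1, u≡7; β=1, v≡9 (mod 11); (7|11)=-1, (9|11)=+1; sign (−1)^1·-1^1·+1^1 = +1.
(a,b)_29: α=1, u≡17; β=1, v≡1 (mod 29); (17|29)=-1, (1|29)=+1; sign (−1)^0·-1^1·+1^1 = -1.
(a,b)_19: α=0, u≡10; β=1, v≡2 (mod 19); (10|19)=-1, (2|19)=-1; sign (−1)^0·-1^1·-1^0 = -1.
(a,b)_23: α=1, u≡19; β=1, v≡4 (mod 23); (19|23)=-1, (4|23)=+1; sign (−1)^1·-1^1·+1^1 = +1.
|Ram(7337, 139403)| = 2, even; anisotropic at {19, 29}.

[19, 29]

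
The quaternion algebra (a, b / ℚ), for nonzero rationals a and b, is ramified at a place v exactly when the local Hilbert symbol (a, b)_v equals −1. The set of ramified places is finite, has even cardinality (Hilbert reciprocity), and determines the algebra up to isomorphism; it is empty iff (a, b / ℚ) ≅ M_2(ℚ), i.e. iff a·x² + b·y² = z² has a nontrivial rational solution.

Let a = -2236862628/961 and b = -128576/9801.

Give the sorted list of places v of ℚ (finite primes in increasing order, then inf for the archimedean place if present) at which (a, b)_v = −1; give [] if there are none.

(a, b) ≡ (-57057, -41) mod (ℚ^×)²; places V = {2, 3, 7, 11, 13, 19, 31, 41, ∞}.
(a,b)_31: α=-2, u≡1; β=0, v≡21 (mod 31); (1|31)=+1, (21|31)=-1; sign (−1)^0·+1^0·-1^-2 = +1.
(a,b)_2: α=2, β=6; u≡7, v≡7 (mod 8); ε(u)ε(v)=1·1, αω(v)=2·0, βω(u)=6·0; sum ≡ 1  ⇒  -1.
(a,b)_13: α=1, u≡7; β=0, v≡6 (mod 13); (7|13)=-1, (6|13)=-1; sign (−1)^0·-1^0·-1^1 = -1.
(a,b)_11: α=3, u≡9; β=-2, v≡9 (mod 11); (9|11)=+1, (9|11)=+1; sign (−1)^0·+1^-2·+1^3 = +1.
(a,b)_3: α=5, u≡1; β=-4, v≡1 (mod 3); (1|3)=+1, (1|3)=+1; sign (−1)^0·+1^-4·+1^5 = +1.
(a,b)_∞: sgn(-57057)=−, sgn(-41)=−, so -1.
(a,b)_41: α=0, u≡34; β=1, v≡31 (mod 41); (34|41)=-1, (31|41)=+1; sign (−1)^0·-1^1·+1^0 = -1.
(a,b)_7: α=1, u≡1; β=2, v≡1 (mod 7); (1|7)=+1, (1|7)=+1; sign (−1)^0·+1^2·+1^1 = +1.
(a,b)_19: α=1, u≡8; β=0, v≡1 (mod 19); (8|19)=-1, (1|19)=+1; sign (−1)^0·-1^0·+1^1 = +1.
(-57057, -41 / ℚ) ramifies at {2, 13, 41, ∞}: a division algebra.

[2, 13, 41, inf]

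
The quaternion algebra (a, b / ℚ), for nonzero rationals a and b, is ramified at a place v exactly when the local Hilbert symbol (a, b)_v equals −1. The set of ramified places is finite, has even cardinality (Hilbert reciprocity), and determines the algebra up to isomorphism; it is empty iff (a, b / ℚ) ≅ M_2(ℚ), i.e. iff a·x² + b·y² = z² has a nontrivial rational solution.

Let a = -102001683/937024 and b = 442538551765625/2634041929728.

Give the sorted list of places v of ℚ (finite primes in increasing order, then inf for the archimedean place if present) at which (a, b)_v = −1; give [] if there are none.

(a, b) ≡ (-3, 51) mod (ℚ^×)²; places V = {2, 3, 5, 7, 11, 17, ∞}.
(a,b)_17: α=2, u≡7; β=3, v≡5 (mod 17); (7|17)=-1, (5|17)=-1; sign (−1)^0·-1^3·-1^2 = -1.
(a,b)_11: α=-4, u≡7; β=-8, v≡7 (mod 11); (7|11)=-1, (7|11)=-1; sign (−1)^0·-1^-8·-1^-4 = +1.
(a,b)_2: α=-6, β=-12; u≡5, v≡3 (mod 8); ε(u)ε(v)=0·1, αω(v)=-6·1, βω(u)=-12·1; sum ≡ 0  ⇒  +1.
(a,b)_5: α=0, u≡3; β=6, v≡1 (mod 5); (3|5)=-1, (1|5)=+1; sign (−1)^0·-1^6·+1^0 = +1.
(a,b)_∞: sgn(-3)=−, sgn(51)=+, so +1.
(a,b)_7: α=6, u≡2; β=8, v≡1 (mod 7); (2|7)=+1, (1|7)=+1; sign (−1)^0·+1^8·+1^6 = +1.
(a,b)_3: α=1, u≡2; β=-1, v≡2 (mod 3); (2|3)=-1, (2|3)=-1; sign (−1)^1·-1^-1·-1^1 = -1.
Ram(-3, 51) = {3, 17}; no ℚ_3-point on the conic.

[3, 17]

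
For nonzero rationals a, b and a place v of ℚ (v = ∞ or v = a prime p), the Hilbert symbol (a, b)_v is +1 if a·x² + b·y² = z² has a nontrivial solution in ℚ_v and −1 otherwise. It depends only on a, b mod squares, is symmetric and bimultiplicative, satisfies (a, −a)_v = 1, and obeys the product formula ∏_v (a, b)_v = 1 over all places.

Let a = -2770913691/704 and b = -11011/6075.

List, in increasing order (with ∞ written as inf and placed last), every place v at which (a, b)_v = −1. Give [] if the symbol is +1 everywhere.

[2, 3, 7, 11, 13, inf]

Mod squares: a ≡ -561, b ≡ -273. Check v ∈ {∞, 2, 3, 5, 7, 11, 13, 17}.
v=5: a=5^0·(≡1), b=5^-2·(≡3) mod 5; (1|5)=+1, (3|5)=-1; (−1)^{0·-2·2}·(+1)^-2·(-1)^0 = +1.
v=11: a=11^-1·(≡9), b=11^2·(≡10) mod 11; (9|11)=+1, (10|11)=-1; (−1)^{-1·2·5}·(+1)^2·(-1)^-1 = -1.
v=13: a=13^2·(≡6), b=13^1·(≡6) mod 13; (6|13)=-1, (6|13)=-1; (−1)^{2·1·6}·(-1)^1·(-1)^2 = -1.
v=17: a=17^1·(≡13), b=17^0·(≡15) mod 17; (13|17)=+1, (15|17)=+1; (−1)^{1·0·8}·(+1)^0·(+1)^1 = +1.
v=∞: -561 < 0 and -273 < 0  ⇒  (a,b)_∞ = -1.
v=2: v_2(a)=-6, v_2(b)=0; units ≡ 7, 7 (mod 8); ε·ε+αω+βω = 1·1+-6·0+0·0 ≡ 1  ⇒  (a,b)_2 = -1.
v=3: a=3^9·(≡2), b=3^-5·(≡2) mod 3; (2|3)=-1, (2|3)=-1; (−1)^{9·-5·1}·(-1)^-5·(-1)^9 = -1.
v=7: a=7^2·(≡6), b=7^1·(≡5) mod 7; (6|7)=-1, (5|7)=-1; (−1)^{2·1·3}·(-1)^1·(-1)^2 = -1.
|Ram(-561, -273)| = 6, even; anisotropic at {2, 3, 7, 11, 13, ∞}.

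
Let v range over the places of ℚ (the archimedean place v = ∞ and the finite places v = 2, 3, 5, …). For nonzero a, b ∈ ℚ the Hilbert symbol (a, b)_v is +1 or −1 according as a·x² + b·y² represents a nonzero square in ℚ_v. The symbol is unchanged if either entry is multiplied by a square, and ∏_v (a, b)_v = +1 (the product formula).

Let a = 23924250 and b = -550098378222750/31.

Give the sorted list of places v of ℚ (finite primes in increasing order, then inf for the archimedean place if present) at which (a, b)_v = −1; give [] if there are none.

[2, 5, 7, 17, 31, 37]

(a, b) ≡ (2170, -77801010) mod (ℚ^×)²; places V = {2, 3, 5, 7, 17, 19, 31, 37, 47, ∞}.
(a,b)_5: α=3, u≡4; β=3, v≡3 (mod 5); (4|5)=+1, (3|5)=-1; sign (−1)^0·+1^3·-1^3 = -1.
(a,b)_∞: sgn(2170)=+, sgn(-77801010)=−, so +1.
(a,b)_37: α=0, u≡13; β=1, v≡19 (mod 37); (13|37)=-1, (19|37)=-1; sign (−1)^0·-1^1·-1^0 = -1.
(a,b)_19: α=0, u≡1; β=1, v≡10 (mod 19); (1|19)=+1, (10|19)=-1; sign (−1)^0·+1^1·-1^0 = +1.
(a,b)_3: α=2, u≡1; β=5, v≡1 (mod 3); (1|3)=+1, (1|3)=+1; sign (−1)^0·+1^5·+1^2 = +1.
(a,b)_31: α=1, u≡5; β=-1, v≡18 (mod 31); (5|31)=+1, (18|31)=+1; sign (−1)^1·+1^-1·+1^1 = -1.
(a,b)_7: α=3, u≡2; β=3, v≡1 (mod 7); (2|7)=+1, (1|7)=+1; sign (−1)^1·+1^3·+1^3 = -1.
(a,b)_17: α=0, u≡14; β=1, v≡14 (mod 17); (14|17)=-1, (14|17)=-1; sign (−1)^0·-1^1·-1^0 = -1.
(a,b)_2: α=1, β=1; u≡5, v≡7 (mod 8); ε(u)ε(v)=0·1, αω(v)=1·0, βω(u)=1·1; sum ≡ 1  ⇒  -1.
(a,b)_47: α=0, u≡28; β=2, v≡2 (mod 47); (28|47)=+1, (2|47)=+1; sign (−1)^0·+1^2·+1^0 = +1.
|Ram(2170, -77801010)| = 6, even; anisotropic at {2, 5, 7, 17, 31, 37}.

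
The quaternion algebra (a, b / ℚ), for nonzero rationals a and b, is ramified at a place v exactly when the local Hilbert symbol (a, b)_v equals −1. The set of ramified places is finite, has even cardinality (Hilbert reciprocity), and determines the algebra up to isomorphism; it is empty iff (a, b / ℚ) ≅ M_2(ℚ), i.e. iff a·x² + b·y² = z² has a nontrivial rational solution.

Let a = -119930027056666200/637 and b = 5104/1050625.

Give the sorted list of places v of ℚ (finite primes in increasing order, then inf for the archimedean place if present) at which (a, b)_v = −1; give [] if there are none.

[13, 37]

Mod squares: a ≡ -83694, b ≡ 319. Check v ∈ {∞, 2, 3, 5, 7, 11, 13, 29, 37, 41}.
v=29: a=29^3·(≡18), b=29^1·(≡18) mod 29; (18|29)=-1, (18|29)=-1; (−1)^{3·1·14}·(-1)^1·(-1)^3 = +1.
v=2: v_2(a)=3, v_2(b)=4; units ≡ 1, 7 (mod 8); ε·ε+αω+βω = 0·1+3·0+4·0 ≡ 0  ⇒  (a,b)_2 = +1.
v=13: a=13^-1·(≡12), b=13^0·(≡2) mod 13; (12|13)=+1, (2|13)=-1; (−1)^{-1·0·6}·(+1)^0·(-1)^-1 = -1.
v=5: a=5^2·(≡1), b=5^-4·(≡4) mod 5; (1|5)=+1, (4|5)=+1; (−1)^{2·-4·2}·(+1)^-4·(+1)^2 = +1.
v=37: a=37^1·(≡32), b=37^0·(≡22) mod 37; (32|37)=-1, (22|37)=-1; (−1)^{1·0·18}·(-1)^0·(-1)^1 = -1.
v=3: a=3^3·(≡2), b=3^0·(≡1) mod 3; (2|3)=-1, (1|3)=+1; (−1)^{3·0·1}·(-1)^0·(+1)^3 = +1.
v=41: a=41^2·(≡30), b=41^-2·(≡2) mod 41; (30|41)=-1, (2|41)=+1; (−1)^{2·-2·20}·(-1)^-2·(+1)^2 = +1.
v=7: a=7^-2·(≡3), b=7^0·(≡4) mod 7; (3|7)=-1, (4|7)=+1; (−1)^{-2·0·3}·(-1)^0·(+1)^-2 = +1.
v=11: a=11^4·(≡5), b=11^1·(≡6) mod 11; (5|11)=+1, (6|11)=-1; (−1)^{4·1·5}·(+1)^1·(-1)^4 = +1.
v=∞: -83694 < 0 and 319 > 0  ⇒  (a,b)_∞ = +1.
|Ram(-83694, 319)| = 2, even; anisotropic at {13, 37}.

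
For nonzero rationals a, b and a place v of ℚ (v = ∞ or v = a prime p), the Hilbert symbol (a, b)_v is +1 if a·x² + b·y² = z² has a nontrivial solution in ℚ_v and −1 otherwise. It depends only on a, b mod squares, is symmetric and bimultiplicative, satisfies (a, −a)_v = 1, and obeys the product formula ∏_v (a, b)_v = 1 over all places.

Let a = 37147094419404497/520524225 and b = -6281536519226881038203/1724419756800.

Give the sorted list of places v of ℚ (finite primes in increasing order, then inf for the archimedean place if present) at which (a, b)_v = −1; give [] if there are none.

[3, 7, 29, 31]

Mod squares: a ≡ 713, b ≡ -7381689. Check v ∈ {∞, 2, 3, 5, 7, 11, 13, 17, 23, 29, 31}.
v=23: a=23^1·(≡6), b=23^1·(≡22) mod 23; (6|23)=+1, (22|23)=-1; (−1)^{1·1·11}·(+1)^1·(-1)^1 = +1.
v=11: a=11^8·(≡3), b=11^8·(≡3) mod 11; (3|11)=+1, (3|11)=+1; (−1)^{8·8·5}·(+1)^8·(+1)^8 = +1.
v=17: a=17^2·(≡8), b=17^3·(≡3) mod 17; (8|17)=+1, (3|17)=-1; (−1)^{2·3·8}·(+1)^3·(-1)^2 = +1.
v=29: a=29^2·(≡3), b=29^3·(≡14) mod 29; (3|29)=-1, (14|29)=-1; (−1)^{2·3·14}·(-1)^3·(-1)^2 = -1.
v=3: a=3^-6·(≡2), b=3^-13·(≡1) mod 3; (2|3)=-1, (1|3)=+1; (−1)^{-6·-13·1}·(-1)^-13·(+1)^-6 = -1.
v=5: a=5^-2·(≡3), b=5^-2·(≡1) mod 5; (3|5)=-1, (1|5)=+1; (−1)^{-2·-2·2}·(-1)^-2·(+1)^-2 = +1.
v=2: v_2(a)=0, v_2(b)=-8; units ≡ 1, 7 (mod 8); ε·ε+αω+βω = 0·1+0·0+-8·0 ≡ 0  ⇒  (a,b)_2 = +1.
v=31: a=31^1·(≡27), b=31^1·(≡3) mod 31; (27|31)=-1, (3|31)=-1; (−1)^{1·1·15}·(-1)^1·(-1)^1 = -1.
v=∞: 713 > 0 and -7381689 < 0  ⇒  (a,b)_∞ = +1.
v=13: a=13^-4·(≡5), b=13^-2·(≡12) mod 13; (5|13)=-1, (12|13)=+1; (−1)^{-4·-2·6}·(-1)^-2·(+1)^-4 = +1.
v=7: a=7^0·(≡6), b=7^3·(≡2) mod 7; (6|7)=-1, (2|7)=+1; (−1)^{0·3·3}·(-1)^3·(+1)^0 = -1.
(713, -7381689 / ℚ) ramifies at {3, 7, 29, 31}: a division algebra.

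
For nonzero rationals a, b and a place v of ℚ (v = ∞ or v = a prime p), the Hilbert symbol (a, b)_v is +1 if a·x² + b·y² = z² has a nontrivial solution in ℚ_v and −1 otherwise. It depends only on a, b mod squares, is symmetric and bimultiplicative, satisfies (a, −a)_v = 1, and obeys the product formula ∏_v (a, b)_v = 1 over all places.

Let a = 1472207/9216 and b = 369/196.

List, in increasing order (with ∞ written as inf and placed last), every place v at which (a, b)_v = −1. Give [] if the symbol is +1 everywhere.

[]

Mod squares: a ≡ 23, b ≡ 41. Check v ∈ {∞, 2, 3, 7, 11, 23, 41}.
v=2: v_2(a)=-10, v_2(b)=-2; units ≡ 7, 1 (mod 8); ε·ε+αω+βω = 1·0+-10·0+-2·0 ≡ 0  ⇒  (a,b)_2 = +1.
v=3: a=3^-2·(≡2), b=3^2·(≡2) mod 3; (2|3)=-1, (2|3)=-1; (−1)^{-2·2·1}·(-1)^2·(-1)^-2 = +1.
v=∞: 23 > 0 and 41 > 0  ⇒  (a,b)_∞ = +1.
v=41: a=41^0·(≡16), b=41^1·(≡40) mod 41; (16|41)=+1, (40|41)=+1; (−1)^{0·1·20}·(+1)^1·(+1)^0 = +1.
v=7: a=7^0·(≡4), b=7^-2·(≡3) mod 7; (4|7)=+1, (3|7)=-1; (−1)^{0·-2·3}·(+1)^-2·(-1)^0 = +1.
v=11: a=11^2·(≡5), b=11^0·(≡8) mod 11; (5|11)=+1, (8|11)=-1; (−1)^{2·0·5}·(+1)^0·(-1)^2 = +1.
v=23: a=23^3·(≡9), b=23^0·(≡2) mod 23; (9|23)=+1, (2|23)=+1; (−1)^{3·0·11}·(+1)^0·(+1)^3 = +1.
Every local symbol is +1, so the conic 23·x² + 41·y² = z² has ℚ_v-points for all v and hence a ℚ-point; (a, b / ℚ) ≅ M_2(ℚ).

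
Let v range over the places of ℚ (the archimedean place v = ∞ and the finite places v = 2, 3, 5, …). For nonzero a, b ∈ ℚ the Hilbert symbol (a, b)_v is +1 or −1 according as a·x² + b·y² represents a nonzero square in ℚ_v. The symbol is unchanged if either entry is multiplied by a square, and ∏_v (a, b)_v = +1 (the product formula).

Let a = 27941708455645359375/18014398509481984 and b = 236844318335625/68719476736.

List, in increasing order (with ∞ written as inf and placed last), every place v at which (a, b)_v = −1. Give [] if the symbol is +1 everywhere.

Mod squares: a ≡ 3927, b ≡ 17017. Check v ∈ {∞, 2, 3, 5, 7, 11, 13, 17}.
v=17: a=17^1·(≡14), b=17^1·(≡16) mod 17; (14|17)=-1, (16|17)=+1; (−1)^{1·1·8}·(-1)^1·(+1)^1 = -1.
v=11: a=11^7·(≡5), b=11^5·(≡10) mod 11; (5|11)=+1, (10|11)=-1; (−1)^{7·5·5}·(+1)^5·(-1)^7 = +1.
v=5: a=5^6·(≡2), b=5^4·(≡2) mod 5; (2|5)=-1, (2|5)=-1; (−1)^{6·4·2}·(-1)^4·(-1)^6 = +1.
v=3: a=3^3·(≡1), b=3^2·(≡1) mod 3; (1|3)=+1, (1|3)=+1; (−1)^{3·2·1}·(+1)^2·(+1)^3 = +1.
v=13: a=13^4·(≡4), b=13^3·(≡9) mod 13; (4|13)=+1, (9|13)=+1; (−1)^{4·3·6}·(+1)^3·(+1)^4 = +1.
v=7: a=7^1·(≡2), b=7^1·(≡4) mod 7; (2|7)=+1, (4|7)=+1; (−1)^{1·1·3}·(+1)^1·(+1)^1 = -1.
v=∞: 3927 > 0 and 17017 > 0  ⇒  (a,b)_∞ = +1.
v=2: v_2(a)=-54, v_2(b)=-36; units ≡ 7, 1 (mod 8); ε·ε+αω+βω = 1·0+-54·0+-36·0 ≡ 0  ⇒  (a,b)_2 = +1.
(3927, 17017 / ℚ) ramifies at {7, 17}: a division algebra.

[7, 17]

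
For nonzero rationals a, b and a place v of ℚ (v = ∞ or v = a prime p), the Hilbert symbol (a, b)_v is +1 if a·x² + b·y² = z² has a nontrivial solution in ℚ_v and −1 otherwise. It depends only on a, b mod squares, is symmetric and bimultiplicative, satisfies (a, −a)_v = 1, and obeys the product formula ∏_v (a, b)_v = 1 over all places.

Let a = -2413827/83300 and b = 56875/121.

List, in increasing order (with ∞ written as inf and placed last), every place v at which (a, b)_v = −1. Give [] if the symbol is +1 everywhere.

[7, 17]

(a, b) ≡ (-51, 91) mod (ℚ^×)²; places V = {2, 3, 5, 7, 11, 13, 17, 23, ∞}.
(a,b)_5: α=-2, u≡4; β=4, v≡1 (mod 5); (4|5)=+1, (1|5)=+1; sign (−1)^0·+1^4·+1^-2 = +1.
(a,b)_23: α=2, u≡13; β=0, v≡7 (mod 23); (13|23)=+1, (7|23)=-1; sign (−1)^0·+1^0·-1^2 = +1.
(a,b)_13: α=2, u≡12; β=1, v≡5 (mod 13); (12|13)=+1, (5|13)=-1; sign (−1)^0·+1^1·-1^2 = +1.
(a,b)_3: α=3, u≡1; β=0, v≡1 (mod 3); (1|3)=+1, (1|3)=+1; sign (−1)^0·+1^0·+1^3 = +1.
(a,b)_11: α=0, u≡3; β=-2, v≡5 (mod 11); (3|11)=+1, (5|11)=+1; sign (−1)^0·+1^-2·+1^0 = +1.
(a,b)_7: α=-2, u≡3; β=1, v≡6 (mod 7); (3|7)=-1, (6|7)=-1; sign (−1)^0·-1^1·-1^-2 = -1.
(a,b)_17: α=-1, u≡5; β=0, v≡5 (mod 17); (5|17)=-1, (5|17)=-1; sign (−1)^0·-1^0·-1^-1 = -1.
(a,b)_2: α=-2, β=0; u≡5, v≡3 (mod 8); ε(u)ε(v)=0·1, αω(v)=-2·1, βω(u)=0·1; sum ≡ 0  ⇒  +1.
(a,b)_∞: sgn(-51)=−, sgn(91)=+, so +1.
Ram(-51, 91) = {7, 17}; no ℚ_7-point on the conic.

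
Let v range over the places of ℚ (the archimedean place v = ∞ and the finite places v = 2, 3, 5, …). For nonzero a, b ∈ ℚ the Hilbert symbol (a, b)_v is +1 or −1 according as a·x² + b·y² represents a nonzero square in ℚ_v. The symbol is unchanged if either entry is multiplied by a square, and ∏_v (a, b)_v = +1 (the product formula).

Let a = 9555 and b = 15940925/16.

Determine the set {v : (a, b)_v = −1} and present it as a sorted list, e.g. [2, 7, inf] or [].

Mod squares: a ≡ 195, b ≡ 77. Check v ∈ {∞, 2, 3, 5, 7, 11, 13}.
v=5: a=5^1·(≡1), b=5^2·(≡2) mod 5; (1|5)=+1, (2|5)=-1; (−1)^{1·2·2}·(+1)^2·(-1)^1 = -1.
v=13: a=13^1·(≡7), b=13^2·(≡12) mod 13; (7|13)=-1, (12|13)=+1; (−1)^{1·2·6}·(-1)^2·(+1)^1 = +1.
v=7: a=7^2·(≡6), b=7^3·(≡1) mod 7; (6|7)=-1, (1|7)=+1; (−1)^{2·3·3}·(-1)^3·(+1)^2 = -1.
v=∞: 195 > 0 and 77 > 0  ⇒  (a,b)_∞ = +1.
v=11: a=11^0·(≡7), b=11^1·(≡7) mod 11; (7|11)=-1, (7|11)=-1; (−1)^{0·1·5}·(-1)^1·(-1)^0 = -1.
v=3: a=3^1·(≡2), b=3^0·(≡2) mod 3; (2|3)=-1, (2|3)=-1; (−1)^{1·0·1}·(-1)^0·(-1)^1 = -1.
v=2: v_2(a)=0, v_2(b)=-4; units ≡ 3, 5 (mod 8); ε·ε+αω+βω = 1·0+0·1+-4·1 ≡ 0  ⇒  (a,b)_2 = +1.
|Ram(195, 77)| = 4, even; anisotropic at {3, 5, 7, 11}.

[3, 5, 7, 11]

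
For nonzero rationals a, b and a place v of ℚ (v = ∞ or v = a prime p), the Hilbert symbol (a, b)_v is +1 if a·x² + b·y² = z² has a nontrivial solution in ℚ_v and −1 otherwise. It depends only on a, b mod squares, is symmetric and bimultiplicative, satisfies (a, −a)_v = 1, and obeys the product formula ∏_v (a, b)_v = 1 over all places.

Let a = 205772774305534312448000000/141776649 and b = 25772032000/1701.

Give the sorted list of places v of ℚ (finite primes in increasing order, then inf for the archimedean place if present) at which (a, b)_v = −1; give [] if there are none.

Mod squares: a ≡ 143, b ≡ 2730. Check v ∈ {∞, 2, 3, 5, 7, 11, 13}.
v=11: a=11^3·(≡2), b=11^2·(≡8) mod 11; (2|11)=-1, (8|11)=-1; (−1)^{3·2·5}·(-1)^2·(-1)^3 = -1.
v=5: a=5^6·(≡3), b=5^3·(≡1) mod 5; (3|5)=-1, (1|5)=+1; (−1)^{6·3·2}·(-1)^3·(+1)^6 = -1.
v=13: a=13^3·(≡11), b=13^1·(≡8) mod 13; (11|13)=-1, (8|13)=-1; (−1)^{3·1·6}·(-1)^1·(-1)^3 = +1.
v=7: a=7^-4·(≡3), b=7^-1·(≡3) mod 7; (3|7)=-1, (3|7)=-1; (−1)^{-4·-1·3}·(-1)^-1·(-1)^-4 = -1.
v=3: a=3^-10·(≡2), b=3^-5·(≡1) mod 3; (2|3)=-1, (1|3)=+1; (−1)^{-10·-5·1}·(-1)^-5·(+1)^-10 = -1.
v=2: v_2(a)=52, v_2(b)=17; units ≡ 7, 5 (mod 8); ε·ε+αω+βω = 1·0+52·1+17·0 ≡ 0  ⇒  (a,b)_2 = +1.
v=∞: 143 > 0 and 2730 > 0  ⇒  (a,b)_∞ = +1.
|Ram(143, 2730)| = 4, even; anisotropic at {3, 5, 7, 11}.

[3, 5, 7, 11]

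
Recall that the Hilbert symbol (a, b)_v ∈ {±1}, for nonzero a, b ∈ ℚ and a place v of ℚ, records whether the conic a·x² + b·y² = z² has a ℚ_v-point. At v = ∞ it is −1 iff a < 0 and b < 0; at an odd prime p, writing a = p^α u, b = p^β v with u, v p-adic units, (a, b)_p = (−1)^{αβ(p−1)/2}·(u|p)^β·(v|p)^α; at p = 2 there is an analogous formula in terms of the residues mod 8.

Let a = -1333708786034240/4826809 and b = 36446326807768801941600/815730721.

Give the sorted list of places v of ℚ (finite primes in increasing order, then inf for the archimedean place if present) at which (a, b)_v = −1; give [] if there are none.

Mod squares: a ≡ -665, b ≡ 1254. Check v ∈ {∞, 2, 3, 5, 7, 11, 13, 17, 19}.
v=17: a=17^0·(≡2), b=17^2·(≡16) mod 17; (2|17)=+1, (16|17)=+1; (−1)^{0·2·8}·(+1)^2·(+1)^0 = +1.
v=∞: -665 < 0 and 1254 > 0  ⇒  (a,b)_∞ = +1.
v=7: a=7^3·(≡5), b=7^0·(≡2) mod 7; (5|7)=-1, (2|7)=+1; (−1)^{3·0·3}·(-1)^0·(+1)^3 = +1.
v=5: a=5^1·(≡3), b=5^2·(≡4) mod 5; (3|5)=-1, (4|5)=+1; (−1)^{1·2·2}·(-1)^2·(+1)^1 = +1.
v=13: a=13^-6·(≡8), b=13^-8·(≡11) mod 13; (8|13)=-1, (11|13)=-1; (−1)^{-6·-8·6}·(-1)^-8·(-1)^-6 = +1.
v=11: a=11^6·(≡6), b=11^9·(≡4) mod 11; (6|11)=-1, (4|11)=+1; (−1)^{6·9·5}·(-1)^9·(+1)^6 = -1.
v=2: v_2(a)=6, v_2(b)=5; units ≡ 7, 3 (mod 8); ε·ε+αω+βω = 1·1+6·1+5·0 ≡ 1  ⇒  (a,b)_2 = -1.
v=19: a=19^3·(≡2), b=19^5·(≡4) mod 19; (2|19)=-1, (4|19)=+1; (−1)^{3·5·9}·(-1)^5·(+1)^3 = +1.
v=3: a=3^0·(≡1), b=3^3·(≡1) mod 3; (1|3)=+1, (1|3)=+1; (−1)^{0·3·1}·(+1)^3·(+1)^0 = +1.
(-665, 1254 / ℚ) ramifies at {2, 11}: a division algebra.

[2, 11]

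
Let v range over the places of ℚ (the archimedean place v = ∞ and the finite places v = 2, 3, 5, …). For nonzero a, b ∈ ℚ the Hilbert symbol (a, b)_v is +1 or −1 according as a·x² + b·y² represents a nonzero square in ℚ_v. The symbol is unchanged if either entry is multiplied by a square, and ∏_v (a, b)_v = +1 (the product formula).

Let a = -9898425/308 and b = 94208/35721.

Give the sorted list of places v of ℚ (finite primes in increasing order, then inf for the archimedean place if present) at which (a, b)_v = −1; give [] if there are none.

[2, 37]

(a, b) ≡ (-3387461, 23) mod (ℚ^×)²; places V = {2, 3, 5, 7, 11, 23, 29, 37, 41, ∞}.
(a,b)_37: α=1, u≡8; β=0, v≡5 (mod 37); (8|37)=-1, (5|37)=-1; sign (−1)^0·-1^0·-1^1 = -1.
(a,b)_3: α=2, u≡1; β=-6, v≡2 (mod 3); (1|3)=+1, (2|3)=-1; sign (−1)^0·+1^-6·-1^2 = +1.
(a,b)_41: α=1, u≡7; β=0, v≡40 (mod 41); (7|41)=-1, (40|41)=+1; sign (−1)^0·-1^0·+1^1 = +1.
(a,b)_5: α=2, u≡1; β=0, v≡3 (mod 5); (1|5)=+1, (3|5)=-1; sign (−1)^0·+1^0·-1^2 = +1.
(a,b)_23: α=0, u≡12; β=1, v≡1 (mod 23); (12|23)=+1, (1|23)=+1; sign (−1)^0·+1^1·+1^0 = +1.
(a,b)_2: α=-2, β=12; u≡3, v≡7 (mod 8); ε(u)ε(v)=1·1, αω(v)=-2·0, βω(u)=12·1; sum ≡ 1  ⇒  -1.
(a,b)_7: α=-1, u≡1; β=-2, v≡2 (mod 7); (1|7)=+1, (2|7)=+1; sign (−1)^0·+1^-2·+1^-1 = +1.
(a,b)_29: α=1, u≡18; β=0, v≡6 (mod 29); (18|29)=-1, (6|29)=+1; sign (−1)^0·-1^0·+1^1 = +1.
(a,b)_∞: sgn(-3387461)=−, sgn(23)=+, so +1.
(a,b)_11: α=-1, u≡4; β=0, v≡1 (mod 11); (4|11)=+1, (1|11)=+1; sign (−1)^0·+1^0·+1^-1 = +1.
|Ram(-3387461, 23)| = 2, even; anisotropic at {2, 37}.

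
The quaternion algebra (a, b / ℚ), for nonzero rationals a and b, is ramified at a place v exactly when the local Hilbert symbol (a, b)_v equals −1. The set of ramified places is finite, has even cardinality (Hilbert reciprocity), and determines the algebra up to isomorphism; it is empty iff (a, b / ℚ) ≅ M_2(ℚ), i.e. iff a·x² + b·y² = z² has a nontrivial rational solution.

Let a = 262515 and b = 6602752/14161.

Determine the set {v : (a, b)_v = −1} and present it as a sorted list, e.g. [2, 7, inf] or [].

(a, b) ≡ (262515, 403) mod (ℚ^×)²; places V = {2, 3, 5, 7, 11, 13, 17, 31, 37, 43, ∞}.
(a,b)_11: α=1, u≡6; β=0, v≡6 (mod 11); (6|11)=-1, (6|11)=-1; sign (−1)^0·-1^0·-1^1 = -1.
(a,b)_2: α=0, β=14; u≡3, v≡3 (mod 8); ε(u)ε(v)=1·1, αω(v)=0·1, βω(u)=14·1; sum ≡ 1  ⇒  -1.
(a,b)_∞: sgn(262515)=+, sgn(403)=+, so +1.
(a,b)_13: α=0, u≡6; β=1, v≡5 (mod 13); (6|13)=-1, (5|13)=-1; sign (−1)^0·-1^1·-1^0 = -1.
(a,b)_5: α=1, u≡3; β=0, v≡2 (mod 5); (3|5)=-1, (2|5)=-1; sign (−1)^0·-1^0·-1^1 = -1.
(a,b)_7: α=0, u≡1; β=-2, v≡1 (mod 7); (1|7)=+1, (1|7)=+1; sign (−1)^0·+1^-2·+1^0 = +1.
(a,b)_37: α=1, u≡28; β=0, v≡12 (mod 37); (28|37)=+1, (12|37)=+1; sign (−1)^0·+1^0·+1^1 = +1.
(a,b)_43: α=1, u≡42; β=0, v≡38 (mod 43); (42|43)=-1, (38|43)=+1; sign (−1)^0·-1^0·+1^1 = +1.
(a,b)_17: α=0, u≡1; β=-2, v≡7 (mod 17); (1|17)=+1, (7|17)=-1; sign (−1)^0·+1^-2·-1^0 = +1.
(a,b)_3: α=1, u≡1; β=0, v≡1 (mod 3); (1|3)=+1, (1|3)=+1; sign (−1)^0·+1^0·+1^1 = +1.
(a,b)_31: α=0, u≡7; β=1, v≡17 (mod 31); (7|31)=+1, (17|31)=-1; sign (−1)^0·+1^1·-1^0 = +1.
Ram(262515, 403) = {2, 5, 11, 13}; no ℚ_2-point on the conic.

[2, 5, 11, 13]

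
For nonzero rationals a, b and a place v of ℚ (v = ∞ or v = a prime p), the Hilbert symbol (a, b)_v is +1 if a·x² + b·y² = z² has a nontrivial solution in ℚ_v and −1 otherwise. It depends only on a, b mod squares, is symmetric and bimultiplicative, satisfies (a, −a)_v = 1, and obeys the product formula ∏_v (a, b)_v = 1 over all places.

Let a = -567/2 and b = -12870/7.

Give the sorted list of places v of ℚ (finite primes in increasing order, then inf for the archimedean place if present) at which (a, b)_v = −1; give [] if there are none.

Mod squares: a ≡ -14, b ≡ -10010. Check v ∈ {∞, 2, 3, 5, 7, 11, 13}.
v=2: v_2(a)=-1, v_2(b)=1; units ≡ 1, 3 (mod 8); ε·ε+αω+βω = 0·1+-1·1+1·0 ≡ 1  ⇒  (a,b)_2 = -1.
v=13: a=13^0·(≡9), b=13^1·(≡9) mod 13; (9|13)=+1, (9|13)=+1; (−1)^{0·1·6}·(+1)^1·(+1)^0 = +1.
v=3: a=3^4·(≡1), b=3^2·(≡1) mod 3; (1|3)=+1, (1|3)=+1; (−1)^{4·2·1}·(+1)^2·(+1)^4 = +1.
v=5: a=5^0·(≡4), b=5^1·(≡3) mod 5; (4|5)=+1, (3|5)=-1; (−1)^{0·1·2}·(+1)^1·(-1)^0 = +1.
v=7: a=7^1·(≡5), b=7^-1·(≡3) mod 7; (5|7)=-1, (3|7)=-1; (−1)^{1·-1·3}·(-1)^-1·(-1)^1 = -1.
v=∞: -14 < 0 and -10010 < 0  ⇒  (a,b)_∞ = -1.
v=11: a=11^0·(≡8), b=11^1·(≡1) mod 11; (8|11)=-1, (1|11)=+1; (−1)^{0·1·5}·(-1)^1·(+1)^0 = -1.
|Ram(-14, -10010)| = 4, even; anisotropic at {2, 7, 11, ∞}.

[2, 7, 11, inf]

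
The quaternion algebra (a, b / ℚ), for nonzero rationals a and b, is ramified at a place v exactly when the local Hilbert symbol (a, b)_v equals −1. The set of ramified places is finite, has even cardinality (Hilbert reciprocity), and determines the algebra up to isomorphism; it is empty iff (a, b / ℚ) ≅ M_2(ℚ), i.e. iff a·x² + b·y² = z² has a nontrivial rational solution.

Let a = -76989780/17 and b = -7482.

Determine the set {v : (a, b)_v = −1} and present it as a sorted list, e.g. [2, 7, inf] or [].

Mod squares: a ≡ -741965, b ≡ -7482. Check v ∈ {∞, 2, 3, 5, 7, 17, 29, 43}.
v=∞: -741965 < 0 and -7482 < 0  ⇒  (a,b)_∞ = -1.
v=7: a=7^3·(≡3), b=7^0·(≡1) mod 7; (3|7)=-1, (1|7)=+1; (−1)^{3·0·3}·(-1)^0·(+1)^3 = +1.
v=2: v_2(a)=2, v_2(b)=1; units ≡ 3, 3 (mod 8); ε·ε+αω+βω = 1·1+2·1+1·1 ≡ 0  ⇒  (a,b)_2 = +1.
v=17: a=17^-1·(≡7), b=17^0·(≡15) mod 17; (7|17)=-1, (15|17)=+1; (−1)^{-1·0·8}·(-1)^0·(+1)^-1 = +1.
v=43: a=43^1·(≡1), b=43^1·(≡41) mod 43; (1|43)=+1, (41|43)=+1; (−1)^{1·1·21}·(+1)^1·(+1)^1 = -1.
v=3: a=3^2·(≡1), b=3^1·(≡2) mod 3; (1|3)=+1, (2|3)=-1; (−1)^{2·1·1}·(+1)^1·(-1)^2 = +1.
v=5: a=5^1·(≡2), b=5^0·(≡3) mod 5; (2|5)=-1, (3|5)=-1; (−1)^{1·0·2}·(-1)^0·(-1)^1 = -1.
v=29: a=29^1·(≡23), b=29^1·(≡3) mod 29; (23|29)=+1, (3|29)=-1; (−1)^{1·1·14}·(+1)^1·(-1)^1 = -1.
(-741965, -7482 / ℚ) ramifies at {5, 29, 43, ∞}: a division algebra.

[5, 29, 43, inf]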